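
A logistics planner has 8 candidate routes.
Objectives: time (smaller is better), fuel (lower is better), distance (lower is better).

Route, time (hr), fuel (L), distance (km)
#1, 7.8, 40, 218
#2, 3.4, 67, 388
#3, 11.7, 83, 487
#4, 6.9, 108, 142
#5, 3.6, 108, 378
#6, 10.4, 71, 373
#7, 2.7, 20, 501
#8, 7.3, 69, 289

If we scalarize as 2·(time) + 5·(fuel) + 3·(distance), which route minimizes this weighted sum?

#1: 2·7.8 + 5·40 + 3·218 = 869.6
#2: 2·3.4 + 5·67 + 3·388 = 1505.8
#3: 2·11.7 + 5·83 + 3·487 = 1899.4
#4: 2·6.9 + 5·108 + 3·142 = 979.8
#5: 2·3.6 + 5·108 + 3·378 = 1681.2
#6: 2·10.4 + 5·71 + 3·373 = 1494.8
#7: 2·2.7 + 5·20 + 3·501 = 1608.4
#8: 2·7.3 + 5·69 + 3·289 = 1226.6
Lowest: #1 at 869.6.

#1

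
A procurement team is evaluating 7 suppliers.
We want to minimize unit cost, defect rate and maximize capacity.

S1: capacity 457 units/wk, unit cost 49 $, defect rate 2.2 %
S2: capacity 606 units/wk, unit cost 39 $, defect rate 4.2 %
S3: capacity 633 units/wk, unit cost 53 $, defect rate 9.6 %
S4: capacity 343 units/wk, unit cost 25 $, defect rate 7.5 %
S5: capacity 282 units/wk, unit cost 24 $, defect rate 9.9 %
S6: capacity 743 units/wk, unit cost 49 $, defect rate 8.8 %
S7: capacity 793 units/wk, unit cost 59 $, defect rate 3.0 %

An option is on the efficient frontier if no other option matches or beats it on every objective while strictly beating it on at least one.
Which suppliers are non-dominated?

S1, S2, S4, S5, S6, S7

S1: not dominated (best defect rate).
S2: not dominated.
S3: dominated by S6 (capacity 743≥633, unit cost 49≤53, defect rate 8.8≤9.6).
S4: not dominated.
S5: not dominated (best unit cost).
S6: not dominated.
S7: not dominated (best capacity).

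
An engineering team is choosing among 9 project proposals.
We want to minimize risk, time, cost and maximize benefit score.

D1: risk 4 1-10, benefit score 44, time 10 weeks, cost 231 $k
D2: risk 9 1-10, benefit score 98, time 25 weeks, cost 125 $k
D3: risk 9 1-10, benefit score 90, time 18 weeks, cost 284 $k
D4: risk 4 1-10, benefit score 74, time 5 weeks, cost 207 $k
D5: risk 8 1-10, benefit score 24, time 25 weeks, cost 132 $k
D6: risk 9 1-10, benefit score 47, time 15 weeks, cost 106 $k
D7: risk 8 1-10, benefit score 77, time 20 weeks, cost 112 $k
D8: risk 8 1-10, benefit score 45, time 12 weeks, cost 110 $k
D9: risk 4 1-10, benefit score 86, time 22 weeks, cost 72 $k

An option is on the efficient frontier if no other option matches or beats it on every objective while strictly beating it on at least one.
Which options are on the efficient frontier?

D2, D3, D4, D6, D7, D8, D9

D1: dominated by D4 (risk 4≤4, benefit score 74≥44, time 5≤10, cost 207≤231).
D2: not dominated (best benefit score).
D3: not dominated.
D4: not dominated (best time).
D5: dominated by D7 (risk 8≤8, benefit score 77≥24, time 20≤25, cost 112≤132).
D6: not dominated.
D7: not dominated.
D8: not dominated.
D9: not dominated (best cost).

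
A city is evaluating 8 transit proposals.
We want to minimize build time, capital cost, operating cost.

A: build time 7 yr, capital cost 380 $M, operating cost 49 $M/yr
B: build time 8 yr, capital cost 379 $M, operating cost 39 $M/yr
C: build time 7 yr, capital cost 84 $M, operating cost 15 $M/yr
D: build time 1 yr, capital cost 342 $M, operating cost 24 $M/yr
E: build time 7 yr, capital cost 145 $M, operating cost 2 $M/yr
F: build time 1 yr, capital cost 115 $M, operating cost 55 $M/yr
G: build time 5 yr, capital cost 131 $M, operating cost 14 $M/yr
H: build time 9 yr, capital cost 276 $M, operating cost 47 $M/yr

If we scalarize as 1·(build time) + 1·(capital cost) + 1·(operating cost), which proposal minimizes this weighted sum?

A: 1·7 + 1·380 + 1·49 = 436
B: 1·8 + 1·379 + 1·39 = 426
C: 1·7 + 1·84 + 1·15 = 106
D: 1·1 + 1·342 + 1·24 = 367
E: 1·7 + 1·145 + 1·2 = 154
F: 1·1 + 1·115 + 1·55 = 171
G: 1·5 + 1·131 + 1·14 = 150
H: 1·9 + 1·276 + 1·47 = 332
Lowest: C at 106.

C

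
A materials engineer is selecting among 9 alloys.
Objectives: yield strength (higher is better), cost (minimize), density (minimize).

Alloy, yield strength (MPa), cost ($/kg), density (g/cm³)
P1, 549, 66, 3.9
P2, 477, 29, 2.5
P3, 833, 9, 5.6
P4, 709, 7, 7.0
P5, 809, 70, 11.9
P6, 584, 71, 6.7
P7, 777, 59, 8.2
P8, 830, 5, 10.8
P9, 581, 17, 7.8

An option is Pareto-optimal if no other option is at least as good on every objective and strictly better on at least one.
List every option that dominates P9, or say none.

P3: yield strength 833≥581, cost 9≤17, density 5.6≤7.8 — dominates P9.
P4: yield strength 709≥581, cost 7≤17, density 7.0≤7.8 — dominates P9.
Others (P1, P2, P5, P6, P7, P8) are each worse than P9 on at least one objective.

P3, P4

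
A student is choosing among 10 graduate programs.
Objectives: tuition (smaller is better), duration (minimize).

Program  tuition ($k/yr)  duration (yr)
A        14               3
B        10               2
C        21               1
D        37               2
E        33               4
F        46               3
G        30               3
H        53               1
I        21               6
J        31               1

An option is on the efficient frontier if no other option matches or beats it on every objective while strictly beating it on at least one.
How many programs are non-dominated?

A: dominated by B (tuition 10≤14, duration 2≤3).
B: not dominated (best tuition).
C: not dominated.
D: dominated by B (tuition 10≤37, duration 2≤2).
E: dominated by A (tuition 14≤33, duration 3≤4).
F: dominated by A (tuition 14≤46, duration 3≤3).
G: dominated by A (tuition 14≤30, duration 3≤3).
H: dominated by C (tuition 21≤53, duration 1≤1).
I: dominated by A (tuition 14≤21, duration 3≤6).
J: dominated by C (tuition 21≤31, duration 1≤1).
Pareto-optimal: B, C → 2.

2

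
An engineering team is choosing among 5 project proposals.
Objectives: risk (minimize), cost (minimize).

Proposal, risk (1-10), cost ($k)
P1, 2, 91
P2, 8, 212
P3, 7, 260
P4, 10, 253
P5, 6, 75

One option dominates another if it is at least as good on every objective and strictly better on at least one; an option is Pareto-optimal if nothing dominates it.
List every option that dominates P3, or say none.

P1: risk 2≤7, cost 91≤260 — dominates P3.
P5: risk 6≤7, cost 75≤260 — dominates P3.
Others (P2, P4) are each worse than P3 on at least one objective.

P1, P5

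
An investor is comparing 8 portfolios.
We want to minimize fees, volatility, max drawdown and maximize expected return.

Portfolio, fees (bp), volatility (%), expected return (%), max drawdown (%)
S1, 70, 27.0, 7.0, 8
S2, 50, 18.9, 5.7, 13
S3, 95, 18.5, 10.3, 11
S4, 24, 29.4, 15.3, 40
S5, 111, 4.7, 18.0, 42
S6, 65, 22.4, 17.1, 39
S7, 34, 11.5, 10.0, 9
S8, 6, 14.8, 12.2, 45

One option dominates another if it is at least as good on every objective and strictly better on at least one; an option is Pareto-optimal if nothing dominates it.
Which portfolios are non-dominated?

S1, S3, S4, S5, S6, S7, S8

S1: not dominated (best max drawdown).
S2: dominated by S7 (fees 34≤50, volatility 11.5≤18.9, expected return 10.0≥5.7, max drawdown 9≤13).
S3: not dominated.
S4: not dominated.
S5: not dominated (best volatility).
S6: not dominated.
S7: not dominated.
S8: not dominated (best fees).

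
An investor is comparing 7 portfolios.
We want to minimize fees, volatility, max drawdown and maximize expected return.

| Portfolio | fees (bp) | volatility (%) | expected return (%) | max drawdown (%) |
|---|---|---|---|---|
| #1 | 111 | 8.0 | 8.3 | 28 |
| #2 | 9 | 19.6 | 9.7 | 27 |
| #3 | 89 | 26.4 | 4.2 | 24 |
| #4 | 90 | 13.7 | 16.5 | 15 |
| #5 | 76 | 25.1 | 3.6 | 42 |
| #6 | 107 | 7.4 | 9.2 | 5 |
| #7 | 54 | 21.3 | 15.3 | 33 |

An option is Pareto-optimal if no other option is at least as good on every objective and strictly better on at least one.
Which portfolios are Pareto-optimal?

#2, #3, #4, #6, #7

#1: dominated by #6 (fees 107≤111, volatility 7.4≤8.0, expected return 9.2≥8.3, max drawdown 5≤28).
#2: not dominated (best fees).
#3: not dominated.
#4: not dominated (best expected return).
#5: dominated by #2 (fees 9≤76, volatility 19.6≤25.1, expected return 9.7≥3.6, max drawdown 27≤42).
#6: not dominated (best volatility).
#7: not dominated.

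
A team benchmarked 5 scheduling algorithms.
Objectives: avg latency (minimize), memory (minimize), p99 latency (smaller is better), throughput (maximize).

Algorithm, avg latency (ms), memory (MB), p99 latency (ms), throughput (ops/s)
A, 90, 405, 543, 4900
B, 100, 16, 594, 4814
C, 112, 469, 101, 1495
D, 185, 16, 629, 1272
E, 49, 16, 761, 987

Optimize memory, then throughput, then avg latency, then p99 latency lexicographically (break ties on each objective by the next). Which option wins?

First minimize memory: best is 16, kept {B, D, E}.
Then maximize throughput: best is 4814, kept {B}.

B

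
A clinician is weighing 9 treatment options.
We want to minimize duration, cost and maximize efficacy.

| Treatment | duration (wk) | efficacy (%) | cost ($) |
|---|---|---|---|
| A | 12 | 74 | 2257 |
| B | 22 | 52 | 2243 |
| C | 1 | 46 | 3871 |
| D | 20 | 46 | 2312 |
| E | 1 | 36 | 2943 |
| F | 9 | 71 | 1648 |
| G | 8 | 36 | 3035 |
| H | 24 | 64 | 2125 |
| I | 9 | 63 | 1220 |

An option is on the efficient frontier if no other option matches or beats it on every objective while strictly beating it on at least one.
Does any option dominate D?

A vs D: duration 12≤20, efficacy 74≥46, cost 2257≤2312 — A is at least as good on every objective and strictly better on at least one, so A dominates D.

Yes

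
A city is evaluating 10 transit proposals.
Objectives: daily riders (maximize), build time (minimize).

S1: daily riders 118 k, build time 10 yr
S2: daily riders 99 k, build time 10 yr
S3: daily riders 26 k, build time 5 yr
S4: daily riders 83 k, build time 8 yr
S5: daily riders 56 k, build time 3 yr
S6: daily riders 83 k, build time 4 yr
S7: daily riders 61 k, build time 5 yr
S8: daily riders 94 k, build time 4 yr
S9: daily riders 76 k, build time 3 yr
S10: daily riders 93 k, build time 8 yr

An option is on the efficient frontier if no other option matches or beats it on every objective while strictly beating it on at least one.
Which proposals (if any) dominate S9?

none

S1: worse on build time (10 vs 3).
S2: worse on build time (10 vs 3).
S3: worse on daily riders (26 vs 76).
S4: worse on build time (8 vs 3).
S5: worse on daily riders (56 vs 76).
S6: worse on build time (4 vs 3).
S7: worse on daily riders (61 vs 76).
S8: worse on build time (4 vs 3).
S10: worse on build time (8 vs 3).
No option dominates S9.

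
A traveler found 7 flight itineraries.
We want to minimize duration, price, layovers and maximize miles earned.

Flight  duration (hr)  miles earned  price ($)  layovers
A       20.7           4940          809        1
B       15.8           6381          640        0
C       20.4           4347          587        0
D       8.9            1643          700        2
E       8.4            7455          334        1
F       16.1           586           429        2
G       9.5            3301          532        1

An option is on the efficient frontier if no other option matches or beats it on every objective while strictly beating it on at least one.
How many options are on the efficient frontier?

3

A: dominated by B (duration 15.8≤20.7, miles earned 6381≥4940, price 640≤809, layovers 0≤1).
B: not dominated.
C: not dominated.
D: dominated by E (duration 8.4≤8.9, miles earned 7455≥1643, price 334≤700, layovers 1≤2).
E: not dominated (best duration).
F: dominated by E (duration 8.4≤16.1, miles earned 7455≥586, price 334≤429, layovers 1≤2).
G: dominated by E (duration 8.4≤9.5, miles earned 7455≥3301, price 334≤532, layovers 1≤1).
Pareto-optimal: B, C, E → 3.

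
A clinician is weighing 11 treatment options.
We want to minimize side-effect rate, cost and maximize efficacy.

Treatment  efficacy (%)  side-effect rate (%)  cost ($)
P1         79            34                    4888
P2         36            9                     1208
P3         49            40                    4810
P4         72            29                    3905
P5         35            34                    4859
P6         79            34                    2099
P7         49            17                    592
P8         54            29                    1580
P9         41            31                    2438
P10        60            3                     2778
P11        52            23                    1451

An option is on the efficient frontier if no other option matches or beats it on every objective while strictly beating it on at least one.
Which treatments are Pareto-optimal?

P2, P4, P6, P7, P8, P10, P11

P1: dominated by P6 (efficacy 79≥79, side-effect rate 34≤34, cost 2099≤4888).
P2: not dominated.
P3: dominated by P4 (efficacy 72≥49, side-effect rate 29≤40, cost 3905≤4810).
P4: not dominated.
P5: dominated by P2 (efficacy 36≥35, side-effect rate 9≤34, cost 1208≤4859).
P6: not dominated.
P7: not dominated (best cost).
P8: not dominated.
P9: dominated by P7 (efficacy 49≥41, side-effect rate 17≤31, cost 592≤2438).
P10: not dominated (best side-effect rate).
P11: not dominated.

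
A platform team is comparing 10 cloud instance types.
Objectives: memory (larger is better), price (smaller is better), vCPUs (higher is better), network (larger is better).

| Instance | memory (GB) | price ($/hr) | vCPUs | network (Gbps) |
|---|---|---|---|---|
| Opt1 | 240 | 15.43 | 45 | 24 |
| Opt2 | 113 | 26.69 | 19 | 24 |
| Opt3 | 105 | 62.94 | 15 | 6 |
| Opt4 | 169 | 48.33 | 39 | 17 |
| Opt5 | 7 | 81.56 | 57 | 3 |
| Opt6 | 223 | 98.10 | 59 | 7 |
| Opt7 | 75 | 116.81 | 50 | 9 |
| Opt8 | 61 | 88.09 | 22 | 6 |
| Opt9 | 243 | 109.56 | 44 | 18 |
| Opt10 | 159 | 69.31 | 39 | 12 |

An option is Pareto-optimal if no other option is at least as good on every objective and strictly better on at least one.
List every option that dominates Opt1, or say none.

none

Opt2: worse on memory (113 vs 240).
Opt3: worse on memory (105 vs 240).
Opt4: worse on memory (169 vs 240).
Opt5: worse on memory (7 vs 240).
Opt6: worse on memory (223 vs 240).
Opt7: worse on memory (75 vs 240).
Opt8: worse on memory (61 vs 240).
Opt9: worse on price (109.56 vs 15.43).
Opt10: worse on memory (159 vs 240).
No option dominates Opt1.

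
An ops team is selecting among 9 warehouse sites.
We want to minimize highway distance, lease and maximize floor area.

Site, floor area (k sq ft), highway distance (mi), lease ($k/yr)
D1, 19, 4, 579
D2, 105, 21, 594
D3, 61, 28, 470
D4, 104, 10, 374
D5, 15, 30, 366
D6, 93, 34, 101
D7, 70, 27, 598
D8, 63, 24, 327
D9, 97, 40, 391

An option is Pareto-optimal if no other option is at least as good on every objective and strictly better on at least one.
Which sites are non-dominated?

D1, D2, D4, D6, D8

D1: not dominated (best highway distance).
D2: not dominated (best floor area).
D3: dominated by D4 (floor area 104≥61, highway distance 10≤28, lease 374≤470).
D4: not dominated.
D5: dominated by D8 (floor area 63≥15, highway distance 24≤30, lease 327≤366).
D6: not dominated (best lease).
D7: dominated by D2 (floor area 105≥70, highway distance 21≤27, lease 594≤598).
D8: not dominated.
D9: dominated by D4 (floor area 104≥97, highway distance 10≤40, lease 374≤391).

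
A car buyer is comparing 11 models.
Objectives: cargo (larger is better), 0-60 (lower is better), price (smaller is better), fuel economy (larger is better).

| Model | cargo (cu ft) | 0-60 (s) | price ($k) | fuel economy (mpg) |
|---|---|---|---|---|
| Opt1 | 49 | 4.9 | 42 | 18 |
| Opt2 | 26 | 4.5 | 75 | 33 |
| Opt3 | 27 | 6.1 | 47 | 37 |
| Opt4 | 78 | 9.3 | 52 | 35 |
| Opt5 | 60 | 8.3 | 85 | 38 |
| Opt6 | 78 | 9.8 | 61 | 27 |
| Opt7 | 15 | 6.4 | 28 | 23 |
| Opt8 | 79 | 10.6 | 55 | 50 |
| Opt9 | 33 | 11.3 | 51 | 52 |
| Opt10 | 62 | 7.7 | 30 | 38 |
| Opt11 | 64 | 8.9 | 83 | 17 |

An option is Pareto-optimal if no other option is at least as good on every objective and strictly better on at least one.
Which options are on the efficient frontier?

Opt1: not dominated.
Opt2: not dominated (best 0-60).
Opt3: not dominated.
Opt4: not dominated.
Opt5: dominated by Opt10 (cargo 62≥60, 0-60 7.7≤8.3, price 30≤85, fuel economy 38≥38).
Opt6: dominated by Opt4 (cargo 78≥78, 0-60 9.3≤9.8, price 52≤61, fuel economy 35≥27).
Opt7: not dominated (best price).
Opt8: not dominated (best cargo).
Opt9: not dominated (best fuel economy).
Opt10: not dominated.
Opt11: not dominated.

Opt1, Opt2, Opt3, Opt4, Opt7, Opt8, Opt9, Opt10, Opt11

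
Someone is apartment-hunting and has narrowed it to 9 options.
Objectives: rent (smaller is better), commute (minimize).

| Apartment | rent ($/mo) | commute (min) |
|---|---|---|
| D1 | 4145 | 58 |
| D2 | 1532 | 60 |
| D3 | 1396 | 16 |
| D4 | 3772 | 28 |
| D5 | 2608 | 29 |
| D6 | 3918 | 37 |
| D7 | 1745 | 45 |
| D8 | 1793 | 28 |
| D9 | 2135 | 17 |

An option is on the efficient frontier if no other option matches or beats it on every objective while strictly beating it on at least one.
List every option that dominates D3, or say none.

D1: worse on rent (4145 vs 1396).
D2: worse on rent (1532 vs 1396).
D4: worse on rent (3772 vs 1396).
D5: worse on rent (2608 vs 1396).
D6: worse on rent (3918 vs 1396).
D7: worse on rent (1745 vs 1396).
D8: worse on rent (1793 vs 1396).
D9: worse on rent (2135 vs 1396).
No option dominates D3.

none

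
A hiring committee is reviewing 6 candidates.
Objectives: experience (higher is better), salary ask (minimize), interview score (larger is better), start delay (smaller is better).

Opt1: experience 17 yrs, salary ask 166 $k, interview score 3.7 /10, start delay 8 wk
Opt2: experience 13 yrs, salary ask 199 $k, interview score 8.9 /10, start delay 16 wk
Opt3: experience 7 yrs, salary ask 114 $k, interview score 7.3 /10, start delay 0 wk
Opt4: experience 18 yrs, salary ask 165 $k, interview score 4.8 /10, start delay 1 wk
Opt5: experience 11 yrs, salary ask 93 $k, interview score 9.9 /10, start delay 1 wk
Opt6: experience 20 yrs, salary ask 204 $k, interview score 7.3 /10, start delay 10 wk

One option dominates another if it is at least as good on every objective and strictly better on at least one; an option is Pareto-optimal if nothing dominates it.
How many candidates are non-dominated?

Opt1: dominated by Opt4 (experience 18≥17, salary ask 165≤166, interview score 4.8≥3.7, start delay 1≤8).
Opt2: not dominated.
Opt3: not dominated (best start delay).
Opt4: not dominated.
Opt5: not dominated (best salary ask).
Opt6: not dominated (best experience).
Pareto-optimal: Opt2, Opt3, Opt4, Opt5, Opt6 → 5.

5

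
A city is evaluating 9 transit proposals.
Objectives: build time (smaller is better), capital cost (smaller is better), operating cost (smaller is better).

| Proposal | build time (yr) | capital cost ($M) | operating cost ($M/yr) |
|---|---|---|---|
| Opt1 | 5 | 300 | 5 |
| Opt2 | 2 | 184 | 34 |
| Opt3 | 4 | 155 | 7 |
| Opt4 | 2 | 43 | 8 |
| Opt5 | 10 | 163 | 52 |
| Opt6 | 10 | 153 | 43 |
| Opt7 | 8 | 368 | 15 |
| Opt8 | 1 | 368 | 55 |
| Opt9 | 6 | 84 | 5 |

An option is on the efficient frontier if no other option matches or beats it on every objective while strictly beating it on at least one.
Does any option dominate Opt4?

Opt1: worse on build time (5 vs 2).
Opt2: worse on capital cost (184 vs 43).
Opt3: worse on build time (4 vs 2).
Opt5: worse on build time (10 vs 2).
Opt6: worse on build time (10 vs 2).
Opt7: worse on build time (8 vs 2).
Opt8: worse on capital cost (368 vs 43).
Opt9: worse on build time (6 vs 2).
No option is at least as good as Opt4 on every objective and strictly better on one.

No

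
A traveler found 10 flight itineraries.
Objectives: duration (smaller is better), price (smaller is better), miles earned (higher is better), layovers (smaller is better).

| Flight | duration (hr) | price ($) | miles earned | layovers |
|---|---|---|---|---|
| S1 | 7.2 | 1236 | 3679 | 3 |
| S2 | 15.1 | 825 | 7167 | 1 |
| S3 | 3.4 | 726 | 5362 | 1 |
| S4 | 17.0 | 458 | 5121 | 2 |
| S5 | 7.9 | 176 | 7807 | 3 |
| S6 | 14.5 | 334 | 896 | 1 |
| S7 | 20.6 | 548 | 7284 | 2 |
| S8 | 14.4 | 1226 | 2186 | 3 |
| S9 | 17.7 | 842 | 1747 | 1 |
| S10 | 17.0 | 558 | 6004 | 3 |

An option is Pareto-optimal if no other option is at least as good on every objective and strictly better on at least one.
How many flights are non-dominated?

6

S1: dominated by S3 (duration 3.4≤7.2, price 726≤1236, miles earned 5362≥3679, layovers 1≤3).
S2: not dominated.
S3: not dominated (best duration).
S4: not dominated.
S5: not dominated (best price).
S6: not dominated.
S7: not dominated.
S8: dominated by S3 (duration 3.4≤14.4, price 726≤1226, miles earned 5362≥2186, layovers 1≤3).
S9: dominated by S2 (duration 15.1≤17.7, price 825≤842, miles earned 7167≥1747, layovers 1≤1).
S10: dominated by S5 (duration 7.9≤17.0, price 176≤558, miles earned 7807≥6004, layovers 3≤3).
Pareto-optimal: S2, S3, S4, S5, S6, S7 → 6.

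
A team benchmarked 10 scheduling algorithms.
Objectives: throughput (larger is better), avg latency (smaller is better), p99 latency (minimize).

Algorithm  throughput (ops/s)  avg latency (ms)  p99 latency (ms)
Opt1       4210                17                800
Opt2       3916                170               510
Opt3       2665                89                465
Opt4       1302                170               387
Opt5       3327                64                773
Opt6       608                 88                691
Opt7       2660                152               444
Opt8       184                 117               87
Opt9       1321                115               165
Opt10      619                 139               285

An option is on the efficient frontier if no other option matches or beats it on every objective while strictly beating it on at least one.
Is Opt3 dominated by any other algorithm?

Opt1: worse on p99 latency (800 vs 465).
Opt2: worse on avg latency (170 vs 89).
Opt4: worse on throughput (1302 vs 2665).
Opt5: worse on p99 latency (773 vs 465).
Opt6: worse on throughput (608 vs 2665).
Opt7: worse on throughput (2660 vs 2665).
Opt8: worse on throughput (184 vs 2665).
Opt9: worse on throughput (1321 vs 2665).
Opt10: worse on throughput (619 vs 2665).
No option is at least as good as Opt3 on every objective and strictly better on one.

No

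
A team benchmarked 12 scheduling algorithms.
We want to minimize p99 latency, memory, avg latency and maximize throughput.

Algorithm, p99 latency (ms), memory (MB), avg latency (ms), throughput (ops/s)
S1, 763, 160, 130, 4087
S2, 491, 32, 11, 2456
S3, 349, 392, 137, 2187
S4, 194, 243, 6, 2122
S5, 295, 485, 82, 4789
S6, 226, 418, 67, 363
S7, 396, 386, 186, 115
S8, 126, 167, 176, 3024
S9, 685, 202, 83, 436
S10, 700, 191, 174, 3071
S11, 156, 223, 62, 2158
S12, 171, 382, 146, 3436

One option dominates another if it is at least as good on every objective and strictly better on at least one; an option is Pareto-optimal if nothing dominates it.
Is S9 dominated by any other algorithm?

Yes

S2 vs S9: p99 latency 491≤685, memory 32≤202, avg latency 11≤83, throughput 2456≥436 — S2 is at least as good on every objective and strictly better on at least one, so S2 dominates S9.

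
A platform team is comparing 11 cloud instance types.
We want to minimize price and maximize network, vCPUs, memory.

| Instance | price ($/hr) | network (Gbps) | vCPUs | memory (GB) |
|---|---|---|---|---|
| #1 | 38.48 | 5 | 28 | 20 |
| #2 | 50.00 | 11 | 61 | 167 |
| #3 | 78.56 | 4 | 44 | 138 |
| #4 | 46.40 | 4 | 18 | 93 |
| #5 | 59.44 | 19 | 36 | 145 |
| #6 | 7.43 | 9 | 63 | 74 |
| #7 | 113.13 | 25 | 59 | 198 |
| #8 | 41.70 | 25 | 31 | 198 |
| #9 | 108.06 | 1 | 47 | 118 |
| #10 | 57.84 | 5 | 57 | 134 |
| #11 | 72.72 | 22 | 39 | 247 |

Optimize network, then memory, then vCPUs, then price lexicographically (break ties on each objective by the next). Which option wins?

First maximize network: best is 25, kept {#7, #8}.
Then maximize memory: best is 198, kept {#7, #8}.
Then maximize vCPUs: best is 59, kept {#7}.

#7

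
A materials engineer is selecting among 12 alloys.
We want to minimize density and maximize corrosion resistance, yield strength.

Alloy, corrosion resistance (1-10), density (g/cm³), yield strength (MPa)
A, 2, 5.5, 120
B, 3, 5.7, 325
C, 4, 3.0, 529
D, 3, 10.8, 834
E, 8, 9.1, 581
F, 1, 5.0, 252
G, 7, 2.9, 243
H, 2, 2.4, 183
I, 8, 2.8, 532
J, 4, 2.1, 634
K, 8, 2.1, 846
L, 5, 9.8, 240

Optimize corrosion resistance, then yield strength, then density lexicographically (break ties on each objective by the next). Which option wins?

K

First maximize corrosion resistance: best is 8, kept {E, I, K}.
Then maximize yield strength: best is 846, kept {K}.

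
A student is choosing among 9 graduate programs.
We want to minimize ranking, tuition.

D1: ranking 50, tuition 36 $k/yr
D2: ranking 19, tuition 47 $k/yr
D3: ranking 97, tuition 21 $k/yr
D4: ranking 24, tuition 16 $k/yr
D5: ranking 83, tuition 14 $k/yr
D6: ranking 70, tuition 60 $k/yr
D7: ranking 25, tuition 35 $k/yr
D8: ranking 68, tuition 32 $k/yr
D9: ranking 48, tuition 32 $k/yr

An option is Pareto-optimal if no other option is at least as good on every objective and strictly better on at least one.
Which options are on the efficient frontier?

D1: dominated by D4 (ranking 24≤50, tuition 16≤36).
D2: not dominated (best ranking).
D3: dominated by D4 (ranking 24≤97, tuition 16≤21).
D4: not dominated.
D5: not dominated (best tuition).
D6: dominated by D1 (ranking 50≤70, tuition 36≤60).
D7: dominated by D4 (ranking 24≤25, tuition 16≤35).
D8: dominated by D4 (ranking 24≤68, tuition 16≤32).
D9: dominated by D4 (ranking 24≤48, tuition 16≤32).

D2, D4, D5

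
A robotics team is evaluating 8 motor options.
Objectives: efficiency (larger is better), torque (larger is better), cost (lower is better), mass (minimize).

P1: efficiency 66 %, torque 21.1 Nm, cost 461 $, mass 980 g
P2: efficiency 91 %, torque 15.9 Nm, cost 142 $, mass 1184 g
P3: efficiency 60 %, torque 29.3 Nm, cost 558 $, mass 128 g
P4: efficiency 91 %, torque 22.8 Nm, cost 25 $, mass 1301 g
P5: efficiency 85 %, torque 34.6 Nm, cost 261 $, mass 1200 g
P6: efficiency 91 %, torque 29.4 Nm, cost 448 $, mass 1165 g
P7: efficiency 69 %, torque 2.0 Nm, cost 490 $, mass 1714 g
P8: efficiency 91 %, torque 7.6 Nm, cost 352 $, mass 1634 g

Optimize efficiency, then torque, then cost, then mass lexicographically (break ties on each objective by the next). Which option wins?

First maximize efficiency: best is 91, kept {P2, P4, P6, P8}.
Then maximize torque: best is 29.4, kept {P6}.

P6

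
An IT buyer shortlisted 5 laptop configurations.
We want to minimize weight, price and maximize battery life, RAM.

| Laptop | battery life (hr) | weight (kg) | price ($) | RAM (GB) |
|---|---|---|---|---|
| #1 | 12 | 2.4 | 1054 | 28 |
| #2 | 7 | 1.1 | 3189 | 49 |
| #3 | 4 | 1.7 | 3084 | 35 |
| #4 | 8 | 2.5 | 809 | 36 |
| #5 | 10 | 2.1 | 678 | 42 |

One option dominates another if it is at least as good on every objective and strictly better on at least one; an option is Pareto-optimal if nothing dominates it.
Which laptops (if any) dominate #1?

#2: worse on battery life (7 vs 12).
#3: worse on battery life (4 vs 12).
#4: worse on battery life (8 vs 12).
#5: worse on battery life (10 vs 12).
No option dominates #1.

none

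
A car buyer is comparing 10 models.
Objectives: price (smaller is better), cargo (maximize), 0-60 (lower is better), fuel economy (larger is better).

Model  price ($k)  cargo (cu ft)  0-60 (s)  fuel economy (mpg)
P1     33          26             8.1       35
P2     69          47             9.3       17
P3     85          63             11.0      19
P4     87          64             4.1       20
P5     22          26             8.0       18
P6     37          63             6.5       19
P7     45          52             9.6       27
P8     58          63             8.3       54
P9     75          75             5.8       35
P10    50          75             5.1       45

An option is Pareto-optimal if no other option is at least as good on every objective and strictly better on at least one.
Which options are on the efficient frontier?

P1: not dominated.
P2: dominated by P6 (price 37≤69, cargo 63≥47, 0-60 6.5≤9.3, fuel economy 19≥17).
P3: dominated by P6 (price 37≤85, cargo 63≥63, 0-60 6.5≤11.0, fuel economy 19≥19).
P4: not dominated (best 0-60).
P5: not dominated (best price).
P6: not dominated.
P7: not dominated.
P8: not dominated (best fuel economy).
P9: dominated by P10 (price 50≤75, cargo 75≥75, 0-60 5.1≤5.8, fuel economy 45≥35).
P10: not dominated.

P1, P4, P5, P6, P7, P8, P10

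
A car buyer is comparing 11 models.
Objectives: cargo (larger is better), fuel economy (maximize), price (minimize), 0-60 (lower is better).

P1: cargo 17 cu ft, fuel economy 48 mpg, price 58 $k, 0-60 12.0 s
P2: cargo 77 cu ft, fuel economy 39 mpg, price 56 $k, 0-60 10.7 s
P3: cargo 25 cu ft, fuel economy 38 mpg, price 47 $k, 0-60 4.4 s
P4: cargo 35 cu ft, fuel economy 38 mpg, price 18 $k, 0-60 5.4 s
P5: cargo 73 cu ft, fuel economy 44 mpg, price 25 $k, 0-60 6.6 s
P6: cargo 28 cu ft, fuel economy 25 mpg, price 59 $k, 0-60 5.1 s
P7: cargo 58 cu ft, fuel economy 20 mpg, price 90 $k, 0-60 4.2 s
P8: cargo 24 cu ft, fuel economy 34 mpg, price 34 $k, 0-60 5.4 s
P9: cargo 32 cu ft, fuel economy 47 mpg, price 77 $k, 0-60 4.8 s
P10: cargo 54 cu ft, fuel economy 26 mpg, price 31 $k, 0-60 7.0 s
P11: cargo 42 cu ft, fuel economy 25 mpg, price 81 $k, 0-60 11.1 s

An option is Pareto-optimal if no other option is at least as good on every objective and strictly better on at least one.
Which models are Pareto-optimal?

P1, P2, P3, P4, P5, P6, P7, P9

P1: not dominated (best fuel economy).
P2: not dominated (best cargo).
P3: not dominated.
P4: not dominated (best price).
P5: not dominated.
P6: not dominated.
P7: not dominated (best 0-60).
P8: dominated by P4 (cargo 35≥24, fuel economy 38≥34, price 18≤34, 0-60 5.4≤5.4).
P9: not dominated.
P10: dominated by P5 (cargo 73≥54, fuel economy 44≥26, price 25≤31, 0-60 6.6≤7.0).
P11: dominated by P2 (cargo 77≥42, fuel economy 39≥25, price 56≤81, 0-60 10.7≤11.1).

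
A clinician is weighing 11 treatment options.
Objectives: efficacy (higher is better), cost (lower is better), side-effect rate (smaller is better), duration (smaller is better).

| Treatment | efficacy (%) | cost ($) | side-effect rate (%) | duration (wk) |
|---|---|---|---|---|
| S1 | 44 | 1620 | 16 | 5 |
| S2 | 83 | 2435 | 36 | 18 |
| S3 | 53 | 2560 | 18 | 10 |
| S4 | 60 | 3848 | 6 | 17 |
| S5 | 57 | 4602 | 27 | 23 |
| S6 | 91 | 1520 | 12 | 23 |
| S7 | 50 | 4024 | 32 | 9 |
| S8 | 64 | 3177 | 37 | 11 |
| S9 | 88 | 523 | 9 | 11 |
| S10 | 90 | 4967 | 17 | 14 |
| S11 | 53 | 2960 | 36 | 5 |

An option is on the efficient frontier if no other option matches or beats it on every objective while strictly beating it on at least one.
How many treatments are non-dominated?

S1: not dominated.
S2: dominated by S9 (efficacy 88≥83, cost 523≤2435, side-effect rate 9≤36, duration 11≤18).
S3: not dominated.
S4: not dominated (best side-effect rate).
S5: dominated by S4 (efficacy 60≥57, cost 3848≤4602, side-effect rate 6≤27, duration 17≤23).
S6: not dominated (best efficacy).
S7: not dominated.
S8: dominated by S9 (efficacy 88≥64, cost 523≤3177, side-effect rate 9≤37, duration 11≤11).
S9: not dominated (best cost).
S10: not dominated.
S11: not dominated.
Pareto-optimal: S1, S3, S4, S6, S7, S9, S10, S11 → 8.

8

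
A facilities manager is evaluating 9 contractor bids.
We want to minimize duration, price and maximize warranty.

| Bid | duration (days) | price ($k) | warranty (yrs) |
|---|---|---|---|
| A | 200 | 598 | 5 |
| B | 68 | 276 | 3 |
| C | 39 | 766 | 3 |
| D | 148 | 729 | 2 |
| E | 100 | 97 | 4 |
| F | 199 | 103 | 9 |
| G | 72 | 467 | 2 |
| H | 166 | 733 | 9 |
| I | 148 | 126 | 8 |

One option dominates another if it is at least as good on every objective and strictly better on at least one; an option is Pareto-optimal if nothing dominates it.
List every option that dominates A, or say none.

F: duration 199≤200, price 103≤598, warranty 9≥5 — dominates A.
I: duration 148≤200, price 126≤598, warranty 8≥5 — dominates A.
Others (B, C, D, E, G, H) are each worse than A on at least one objective.

F, I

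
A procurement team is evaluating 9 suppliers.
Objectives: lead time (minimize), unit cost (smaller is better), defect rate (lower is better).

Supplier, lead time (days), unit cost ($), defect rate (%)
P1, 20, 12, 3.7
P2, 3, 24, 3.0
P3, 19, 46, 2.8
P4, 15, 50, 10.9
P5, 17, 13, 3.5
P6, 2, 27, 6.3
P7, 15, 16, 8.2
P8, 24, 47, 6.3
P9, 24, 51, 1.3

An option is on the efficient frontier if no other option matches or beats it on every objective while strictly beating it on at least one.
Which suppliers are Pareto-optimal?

P1, P2, P3, P5, P6, P7, P9

P1: not dominated (best unit cost).
P2: not dominated.
P3: not dominated.
P4: dominated by P2 (lead time 3≤15, unit cost 24≤50, defect rate 3.0≤10.9).
P5: not dominated.
P6: not dominated (best lead time).
P7: not dominated.
P8: dominated by P1 (lead time 20≤24, unit cost 12≤47, defect rate 3.7≤6.3).
P9: not dominated (best defect rate).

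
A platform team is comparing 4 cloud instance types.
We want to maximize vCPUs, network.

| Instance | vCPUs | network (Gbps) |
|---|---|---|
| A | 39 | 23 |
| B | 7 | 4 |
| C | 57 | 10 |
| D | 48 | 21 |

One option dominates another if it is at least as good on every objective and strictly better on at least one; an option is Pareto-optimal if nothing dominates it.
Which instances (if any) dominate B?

A: vCPUs 39≥7, network 23≥4 — dominates B.
C: vCPUs 57≥7, network 10≥4 — dominates B.
D: vCPUs 48≥7, network 21≥4 — dominates B.

A, C, D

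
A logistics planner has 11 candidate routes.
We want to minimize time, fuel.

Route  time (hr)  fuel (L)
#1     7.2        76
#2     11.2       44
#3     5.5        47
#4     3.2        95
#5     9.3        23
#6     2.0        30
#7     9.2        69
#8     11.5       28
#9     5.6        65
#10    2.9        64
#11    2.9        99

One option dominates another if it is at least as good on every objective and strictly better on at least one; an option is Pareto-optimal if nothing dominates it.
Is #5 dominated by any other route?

#1: worse on fuel (76 vs 23).
#2: worse on time (11.2 vs 9.3).
#3: worse on fuel (47 vs 23).
#4: worse on fuel (95 vs 23).
#6: worse on fuel (30 vs 23).
#7: worse on fuel (69 vs 23).
#8: worse on time (11.5 vs 9.3).
#9: worse on fuel (65 vs 23).
#10: worse on fuel (64 vs 23).
#11: worse on fuel (99 vs 23).
No option is at least as good as #5 on every objective and strictly better on one.

No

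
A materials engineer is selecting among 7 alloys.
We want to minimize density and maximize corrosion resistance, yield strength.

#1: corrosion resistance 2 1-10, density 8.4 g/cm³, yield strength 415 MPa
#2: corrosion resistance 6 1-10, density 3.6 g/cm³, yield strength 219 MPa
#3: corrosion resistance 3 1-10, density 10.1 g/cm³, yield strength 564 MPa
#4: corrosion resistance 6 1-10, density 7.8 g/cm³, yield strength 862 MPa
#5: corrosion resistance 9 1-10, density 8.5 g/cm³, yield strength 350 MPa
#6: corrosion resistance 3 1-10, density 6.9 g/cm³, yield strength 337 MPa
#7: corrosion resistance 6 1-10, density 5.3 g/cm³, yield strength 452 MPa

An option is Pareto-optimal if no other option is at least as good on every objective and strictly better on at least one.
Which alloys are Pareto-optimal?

#1: dominated by #4 (corrosion resistance 6≥2, density 7.8≤8.4, yield strength 862≥415).
#2: not dominated (best density).
#3: dominated by #4 (corrosion resistance 6≥3, density 7.8≤10.1, yield strength 862≥564).
#4: not dominated (best yield strength).
#5: not dominated (best corrosion resistance).
#6: dominated by #7 (corrosion resistance 6≥3, density 5.3≤6.9, yield strength 452≥337).
#7: not dominated.

#2, #4, #5, #7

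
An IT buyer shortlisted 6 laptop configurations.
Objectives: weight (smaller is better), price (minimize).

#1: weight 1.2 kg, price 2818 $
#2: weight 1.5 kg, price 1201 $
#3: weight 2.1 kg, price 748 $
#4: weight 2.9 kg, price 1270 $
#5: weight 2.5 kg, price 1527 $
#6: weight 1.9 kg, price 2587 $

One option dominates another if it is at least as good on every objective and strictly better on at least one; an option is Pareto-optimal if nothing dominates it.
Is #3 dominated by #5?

No

#5 vs #3: #5 is worse on weight (2.5 vs 2.1), so it does not dominate #3.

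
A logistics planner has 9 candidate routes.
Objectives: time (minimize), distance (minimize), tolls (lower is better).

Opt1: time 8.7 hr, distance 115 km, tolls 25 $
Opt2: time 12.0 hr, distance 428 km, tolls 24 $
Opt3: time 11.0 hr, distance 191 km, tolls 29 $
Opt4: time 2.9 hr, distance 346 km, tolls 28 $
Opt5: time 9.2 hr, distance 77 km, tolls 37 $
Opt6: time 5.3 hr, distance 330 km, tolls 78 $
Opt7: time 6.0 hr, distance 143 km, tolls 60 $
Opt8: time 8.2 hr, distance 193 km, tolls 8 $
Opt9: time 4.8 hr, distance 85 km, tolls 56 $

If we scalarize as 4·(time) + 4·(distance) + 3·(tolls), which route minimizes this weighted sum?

Opt1: 4·8.7 + 4·115 + 3·25 = 569.8
Opt2: 4·12.0 + 4·428 + 3·24 = 1832.0
Opt3: 4·11.0 + 4·191 + 3·29 = 895.0
Opt4: 4·2.9 + 4·346 + 3·28 = 1479.6
Opt5: 4·9.2 + 4·77 + 3·37 = 455.8
Opt6: 4·5.3 + 4·330 + 3·78 = 1575.2
Opt7: 4·6.0 + 4·143 + 3·60 = 776.0
Opt8: 4·8.2 + 4·193 + 3·8 = 828.8
Opt9: 4·4.8 + 4·85 + 3·56 = 527.2
Lowest: Opt5 at 455.8.

Opt5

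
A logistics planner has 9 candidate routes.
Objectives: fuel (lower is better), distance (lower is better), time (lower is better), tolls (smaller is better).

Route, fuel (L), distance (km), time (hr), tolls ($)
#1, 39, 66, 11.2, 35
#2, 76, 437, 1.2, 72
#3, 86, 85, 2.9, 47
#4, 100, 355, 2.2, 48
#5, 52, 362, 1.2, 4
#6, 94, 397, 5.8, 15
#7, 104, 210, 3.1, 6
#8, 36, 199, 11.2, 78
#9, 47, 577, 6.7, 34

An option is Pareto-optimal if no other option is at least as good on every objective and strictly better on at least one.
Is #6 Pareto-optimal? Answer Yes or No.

No

#5 vs #6: fuel 52≤94, distance 362≤397, time 1.2≤5.8, tolls 4≤15 — #5 is at least as good on every objective and strictly better on at least one, so #5 dominates #6.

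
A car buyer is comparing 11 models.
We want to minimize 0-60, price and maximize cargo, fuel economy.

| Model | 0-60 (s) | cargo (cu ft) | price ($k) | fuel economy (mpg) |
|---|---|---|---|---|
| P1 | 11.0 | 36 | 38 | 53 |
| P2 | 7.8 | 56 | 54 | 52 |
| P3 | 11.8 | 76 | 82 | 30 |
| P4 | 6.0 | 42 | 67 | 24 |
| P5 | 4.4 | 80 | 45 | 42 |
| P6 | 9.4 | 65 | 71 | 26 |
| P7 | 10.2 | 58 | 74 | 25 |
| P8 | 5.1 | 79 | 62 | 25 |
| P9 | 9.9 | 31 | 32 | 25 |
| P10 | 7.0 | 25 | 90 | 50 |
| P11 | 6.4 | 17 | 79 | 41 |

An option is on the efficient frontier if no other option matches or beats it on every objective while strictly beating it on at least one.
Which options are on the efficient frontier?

P1, P2, P5, P9, P10

P1: not dominated (best fuel economy).
P2: not dominated.
P3: dominated by P5 (0-60 4.4≤11.8, cargo 80≥76, price 45≤82, fuel economy 42≥30).
P4: dominated by P5 (0-60 4.4≤6.0, cargo 80≥42, price 45≤67, fuel economy 42≥24).
P5: not dominated (best 0-60).
P6: dominated by P5 (0-60 4.4≤9.4, cargo 80≥65, price 45≤71, fuel economy 42≥26).
P7: dominated by P5 (0-60 4.4≤10.2, cargo 80≥58, price 45≤74, fuel economy 42≥25).
P8: dominated by P5 (0-60 4.4≤5.1, cargo 80≥79, price 45≤62, fuel economy 42≥25).
P9: not dominated (best price).
P10: not dominated.
P11: dominated by P5 (0-60 4.4≤6.4, cargo 80≥17, price 45≤79, fuel economy 42≥41).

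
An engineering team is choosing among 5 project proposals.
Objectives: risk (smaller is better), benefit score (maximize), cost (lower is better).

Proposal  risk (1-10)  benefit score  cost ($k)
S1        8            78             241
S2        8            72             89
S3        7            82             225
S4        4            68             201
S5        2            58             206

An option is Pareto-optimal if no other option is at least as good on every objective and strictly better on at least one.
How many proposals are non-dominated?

S1: dominated by S3 (risk 7≤8, benefit score 82≥78, cost 225≤241).
S2: not dominated (best cost).
S3: not dominated (best benefit score).
S4: not dominated.
S5: not dominated (best risk).
Pareto-optimal: S2, S3, S4, S5 → 4.

4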